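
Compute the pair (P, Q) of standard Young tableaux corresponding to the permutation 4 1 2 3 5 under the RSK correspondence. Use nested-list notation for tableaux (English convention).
Insert each entry of the permutation into P by Schensted row insertion, recording in Q the position of each new cell.

Insert 4: appended to row 1. P = [[4]].
Insert 1: 1 bumps 4 from row 1; 4 starts row 2. P = [[1], [4]].
Insert 2: appended to row 1. P = [[1, 2], [4]].
Insert 3: appended to row 1. P = [[1, 2, 3], [4]].
Insert 5: appended to row 1. P = [[1, 2, 3, 5], [4]].

So P = [[1, 2, 3, 5], [4]], Q = [[1, 3, 4, 5], [2]].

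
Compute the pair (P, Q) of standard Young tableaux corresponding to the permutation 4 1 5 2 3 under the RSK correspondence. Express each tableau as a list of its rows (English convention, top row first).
P = [[1, 2, 3], [4, 5]], Q = [[1, 3, 5], [2, 4]]

Insert each entry of the permutation into P by Schensted row insertion, recording in Q the position of each new cell.

Insert 4: appended to row 1. P = [[4]].
Insert 1: 1 bumps 4 from row 1; 4 starts row 2. P = [[1], [4]].
Insert 5: appended to row 1. P = [[1, 5], [4]].
Insert 2: 2 bumps 5 from row 1; 5 appends to row 2. P = [[1, 2], [4, 5]].
Insert 3: appended to row 1. P = [[1, 2, 3], [4, 5]].

So P = [[1, 2, 3], [4, 5]], Q = [[1, 3, 5], [2, 4]].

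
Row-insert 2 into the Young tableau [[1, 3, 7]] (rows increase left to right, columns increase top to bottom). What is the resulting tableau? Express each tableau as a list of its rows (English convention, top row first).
In row 1, 2 replaces 3 (the leftmost entry greater than 2); 3 is bumped to row 2. 3 starts a new row 2. The new tableau is [[1, 2, 7], [3]].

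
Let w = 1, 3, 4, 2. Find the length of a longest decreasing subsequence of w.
2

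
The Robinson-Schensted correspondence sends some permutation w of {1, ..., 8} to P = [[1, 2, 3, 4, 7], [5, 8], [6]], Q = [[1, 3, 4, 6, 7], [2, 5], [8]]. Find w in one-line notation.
Reverse the RSK construction: for i from n down to 1, find the cell of Q containing i, remove the entry at that cell from P, and reverse-bump it up through P; the value ejected from row 1 is w(i).

Step i=8: Q has 8 at row 3, column 1; remove 6 from row 3 of P and reverse-bump: 6 enters row 2 and ejects 5; 5 enters row 1 and ejects 4. So w(8) = 4. P is now [[1, 2, 3, 5, 7], [6, 8]].
Step i=7: Q has 7 at row 1, column 5; remove that cell from P, ejecting 7. So w(7) = 7. P is now [[1, 2, 3, 5], [6, 8]].
Step i=6: Q has 6 at row 1, column 4; remove that cell from P, ejecting 5. So w(6) = 5. P is now [[1, 2, 3], [6, 8]].
Step i=5: Q has 5 at row 2, column 2; remove 8 from row 2 of P and reverse-bump: 8 enters row 1 and ejects 3. So w(5) = 3. P is now [[1, 2, 8], [6]].
Step i=4: Q has 4 at row 1, column 3; remove that cell from P, ejecting 8. So w(4) = 8. P is now [[1, 2], [6]].
Step i=3: Q has 3 at row 1, column 2; remove that cell from P, ejecting 2. So w(3) = 2. P is now [[1], [6]].
Step i=2: Q has 2 at row 2, column 1; remove 6 from row 2 of P and reverse-bump: 6 enters row 1 and ejects 1. So w(2) = 1. P is now [[6]].
Step i=1: Q has 1 at row 1, column 1; remove that cell from P, ejecting 6. So w(1) = 6. P is now [].

So w = 6 1 2 8 3 5 7 4.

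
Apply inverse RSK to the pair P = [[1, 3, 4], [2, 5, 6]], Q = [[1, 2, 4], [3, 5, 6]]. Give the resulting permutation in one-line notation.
Reverse the RSK construction: for i from n down to 1, find the cell of Q containing i, remove the entry at that cell from P, and reverse-bump it up through P; the value ejected from row 1 is w(i).

Step i=6: Q has 6 at row 2, column 3; remove 6 from row 2 of P and reverse-bump: 6 enters row 1 and ejects 4. So w(6) = 4. P is now [[1, 3, 6], [2, 5]].
Step i=5: Q has 5 at row 2, column 2; remove 5 from row 2 of P and reverse-bump: 5 enters row 1 and ejects 3. So w(5) = 3. P is now [[1, 5, 6], [2]].
Step i=4: Q has 4 at row 1, column 3; remove that cell from P, ejecting 6. So w(4) = 6. P is now [[1, 5], [2]].
Step i=3: Q has 3 at row 2, column 1; remove 2 from row 2 of P and reverse-bump: 2 enters row 1 and ejects 1. So w(3) = 1. P is now [[2, 5]].
Step i=2: Q has 2 at row 1, column 2; remove that cell from P, ejecting 5. So w(2) = 5. P is now [[2]].
Step i=1: Q has 1 at row 1, column 1; remove that cell from P, ejecting 2. So w(1) = 2. P is now [].

So w = 2 5 1 6 3 4.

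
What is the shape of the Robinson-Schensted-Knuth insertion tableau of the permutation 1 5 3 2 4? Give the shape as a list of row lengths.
[3, 1, 1]

Row-insert each entry into an empty tableau.

After inserting 1: P = [[1]].
After inserting 5: P = [[1, 5]].
After inserting 3: P = [[1, 3], [5]].
After inserting 2: P = [[1, 2], [3], [5]].
After inserting 4: P = [[1, 2, 4], [3], [5]].

The final insertion tableau P = [[1, 2, 4], [3], [5]] has shape [3, 1, 1].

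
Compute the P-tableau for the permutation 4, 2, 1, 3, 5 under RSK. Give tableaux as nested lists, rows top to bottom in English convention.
Insert 4: appended to row 1. P = [[4]].
Insert 2: 2 bumps 4 from row 1; 4 starts row 2. P = [[2], [4]].
Insert 1: 1 bumps 2 from row 1; 2 bumps 4 from row 2; 4 starts row 3. P = [[1], [2], [4]].
Insert 3: appended to row 1. P = [[1, 3], [2], [4]].
Insert 5: appended to row 1. P = [[1, 3, 5], [2], [4]].

So P = [[1, 3, 5], [2], [4]].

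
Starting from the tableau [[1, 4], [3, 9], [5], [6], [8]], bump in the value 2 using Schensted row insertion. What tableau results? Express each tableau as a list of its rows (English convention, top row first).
[[1, 2], [3, 4], [5, 9], [6], [8]]

In row 1, 2 replaces 4 (the leftmost entry greater than 2); 4 is bumped to row 2. In row 2, 4 replaces 9 (the leftmost entry greater than 4); 9 is bumped to row 3. 9 is appended to row 3. The new tableau is [[1, 2], [3, 4], [5, 9], [6], [8]].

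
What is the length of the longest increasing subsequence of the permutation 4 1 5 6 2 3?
3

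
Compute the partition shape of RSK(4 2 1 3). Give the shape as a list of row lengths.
Row-insert each entry into an empty tableau.

After inserting 4: P = [[4]].
After inserting 2: P = [[2], [4]].
After inserting 1: P = [[1], [2], [4]].
After inserting 3: P = [[1, 3], [2], [4]].

The final insertion tableau P = [[1, 3], [2], [4]] has shape [2, 1, 1].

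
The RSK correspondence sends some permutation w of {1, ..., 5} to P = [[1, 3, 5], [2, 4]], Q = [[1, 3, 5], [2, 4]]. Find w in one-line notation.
Reverse RSK: for i = n, n-1, ..., 1, locate i in Q, remove the corresponding corner cell from P, and reverse-bump its entry up through P; the value ejected from row 1 is w(i).

So w = 2 1 4 3 5.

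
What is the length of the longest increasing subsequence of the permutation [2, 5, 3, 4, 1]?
3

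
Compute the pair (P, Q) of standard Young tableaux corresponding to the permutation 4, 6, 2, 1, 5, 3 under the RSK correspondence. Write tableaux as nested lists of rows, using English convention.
Insert each entry of the permutation into P by Schensted row insertion, recording in Q the position of each new cell.

After inserting 4: P = [[4]].
After inserting 6: P = [[4, 6]].
After inserting 2: P = [[2, 6], [4]].
After inserting 1: P = [[1, 6], [2], [4]].
After inserting 5: P = [[1, 5], [2, 6], [4]].
After inserting 3: P = [[1, 3], [2, 5], [4, 6]].

So P = [[1, 3], [2, 5], [4, 6]], Q = [[1, 2], [3, 5], [4, 6]].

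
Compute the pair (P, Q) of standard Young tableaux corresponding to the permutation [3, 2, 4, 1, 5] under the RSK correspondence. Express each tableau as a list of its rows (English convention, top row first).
P = [[1, 4, 5], [2], [3]], Q = [[1, 3, 5], [2], [4]]

Insert each entry of the permutation into P by Schensted row insertion, recording in Q the position of each new cell.

Insert 3: appended to row 1. P = [[3]].
Insert 2: 2 bumps 3 from row 1; 3 starts row 2. P = [[2], [3]].
Insert 4: appended to row 1. P = [[2, 4], [3]].
Insert 1: 1 bumps 2 from row 1; 2 bumps 3 from row 2; 3 starts row 3. P = [[1, 4], [2], [3]].
Insert 5: appended to row 1. P = [[1, 4, 5], [2], [3]].

So P = [[1, 4, 5], [2], [3]], Q = [[1, 3, 5], [2], [4]].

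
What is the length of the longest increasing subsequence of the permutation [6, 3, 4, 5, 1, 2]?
3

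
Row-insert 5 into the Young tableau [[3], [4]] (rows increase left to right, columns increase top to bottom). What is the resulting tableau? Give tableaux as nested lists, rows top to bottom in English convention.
5 is larger than every entry of row 1, so it is appended to row 1. The new tableau is [[3, 5], [4]].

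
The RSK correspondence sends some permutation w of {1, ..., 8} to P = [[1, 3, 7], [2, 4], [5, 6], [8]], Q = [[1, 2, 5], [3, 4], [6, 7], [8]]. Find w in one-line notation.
5 8 2 6 7 1 4 3

Reverse the RSK construction: for i from n down to 1, find the cell of Q containing i, remove the entry at that cell from P, and reverse-bump it up through P; the value ejected from row 1 is w(i).

Step i=8: Q has 8 at row 4, column 1; remove 8 from row 4 of P and reverse-bump: 8 enters row 3 and ejects 6; 6 enters row 2 and ejects 4; 4 enters row 1 and ejects 3. So w(8) = 3. P is now [[1, 4, 7], [2, 6], [5, 8]].
Step i=7: Q has 7 at row 3, column 2; remove 8 from row 3 of P and reverse-bump: 8 enters row 2 and ejects 6; 6 enters row 1 and ejects 4. So w(7) = 4. P is now [[1, 6, 7], [2, 8], [5]].
Step i=6: Q has 6 at row 3, column 1; remove 5 from row 3 of P and reverse-bump: 5 enters row 2 and ejects 2; 2 enters row 1 and ejects 1. So w(6) = 1. P is now [[2, 6, 7], [5, 8]].
Step i=5: Q has 5 at row 1, column 3; remove that cell from P, ejecting 7. So w(5) = 7. P is now [[2, 6], [5, 8]].
Step i=4: Q has 4 at row 2, column 2; remove 8 from row 2 of P and reverse-bump: 8 enters row 1 and ejects 6. So w(4) = 6. P is now [[2, 8], [5]].
Step i=3: Q has 3 at row 2, column 1; remove 5 from row 2 of P and reverse-bump: 5 enters row 1 and ejects 2. So w(3) = 2. P is now [[5, 8]].
Step i=2: Q has 2 at row 1, column 2; remove that cell from P, ejecting 8. So w(2) = 8. P is now [[5]].
Step i=1: Q has 1 at row 1, column 1; remove that cell from P, ejecting 5. So w(1) = 5. P is now [].

So w = 5 8 2 6 7 1 4 3.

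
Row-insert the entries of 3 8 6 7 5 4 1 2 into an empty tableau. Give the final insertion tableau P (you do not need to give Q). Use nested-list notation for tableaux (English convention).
Insert 3: appended to row 1. P = [[3]].
Insert 8: appended to row 1. P = [[3, 8]].
Insert 6: 6 bumps 8 from row 1; 8 starts row 2. P = [[3, 6], [8]].
Insert 7: appended to row 1. P = [[3, 6, 7], [8]].
Insert 5: 5 bumps 6 from row 1; 6 bumps 8 from row 2; 8 starts row 3. P = [[3, 5, 7], [6], [8]].
Insert 4: 4 bumps 5 from row 1; 5 bumps 6 from row 2; 6 bumps 8 from row 3; 8 starts row 4. P = [[3, 4, 7], [5], [6], [8]].
Insert 1: 1 bumps 3 from row 1; 3 bumps 5 from row 2; 5 bumps 6 from row 3; 6 bumps 8 from row 4; 8 starts row 5. P = [[1, 4, 7], [3], [5], [6], [8]].
Insert 2: 2 bumps 4 from row 1; 4 appends to row 2. P = [[1, 2, 7], [3, 4], [5], [6], [8]].

So P = [[1, 2, 7], [3, 4], [5], [6], [8]].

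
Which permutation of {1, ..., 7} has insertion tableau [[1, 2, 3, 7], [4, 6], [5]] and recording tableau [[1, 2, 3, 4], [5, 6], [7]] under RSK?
Reverse the RSK construction: for i from n down to 1, find the cell of Q containing i, remove the entry at that cell from P, and reverse-bump it up through P; the value ejected from row 1 is w(i).

Step i=7: Q has 7 at row 3, column 1; remove 5 from row 3 of P and reverse-bump: 5 enters row 2 and ejects 4; 4 enters row 1 and ejects 3. So w(7) = 3. P is now [[1, 2, 4, 7], [5, 6]].
Step i=6: Q has 6 at row 2, column 2; remove 6 from row 2 of P and reverse-bump: 6 enters row 1 and ejects 4. So w(6) = 4. P is now [[1, 2, 6, 7], [5]].
Step i=5: Q has 5 at row 2, column 1; remove 5 from row 2 of P and reverse-bump: 5 enters row 1 and ejects 2. So w(5) = 2. P is now [[1, 5, 6, 7]].
Step i=4: Q has 4 at row 1, column 4; remove that cell from P, ejecting 7. So w(4) = 7. P is now [[1, 5, 6]].
Step i=3: Q has 3 at row 1, column 3; remove that cell from P, ejecting 6. So w(3) = 6. P is now [[1, 5]].
Step i=2: Q has 2 at row 1, column 2; remove that cell from P, ejecting 5. So w(2) = 5. P is now [[1]].
Step i=1: Q has 1 at row 1, column 1; remove that cell from P, ejecting 1. So w(1) = 1. P is now [].

So w = 1 5 6 7 2 4 3.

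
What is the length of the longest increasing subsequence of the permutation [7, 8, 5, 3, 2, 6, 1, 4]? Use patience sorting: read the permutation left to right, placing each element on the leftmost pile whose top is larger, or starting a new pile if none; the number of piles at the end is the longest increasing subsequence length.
2

7: new pile. tops = [7]
8: new pile. tops = [7, 8]
5: onto pile 1 (replacing 7). tops = [5, 8]
3: onto pile 1 (replacing 5). tops = [3, 8]
2: onto pile 1 (replacing 3). tops = [2, 8]
6: onto pile 2 (replacing 8). tops = [2, 6]
1: onto pile 1 (replacing 2). tops = [1, 6]
4: onto pile 2 (replacing 6). tops = [1, 4]

2 piles, so the longest increasing subsequence has length 2.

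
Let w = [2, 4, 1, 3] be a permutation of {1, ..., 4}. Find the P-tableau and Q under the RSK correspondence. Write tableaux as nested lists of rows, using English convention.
Insert each entry of the permutation into P by Schensted row insertion, recording in Q the position of each new cell.

Insert 2: appended to row 1. P = [[2]].
Insert 4: appended to row 1. P = [[2, 4]].
Insert 1: 1 bumps 2 from row 1; 2 starts row 2. P = [[1, 4], [2]].
Insert 3: 3 bumps 4 from row 1; 4 appends to row 2. P = [[1, 3], [2, 4]].

So P = [[1, 3], [2, 4]], Q = [[1, 2], [3, 4]].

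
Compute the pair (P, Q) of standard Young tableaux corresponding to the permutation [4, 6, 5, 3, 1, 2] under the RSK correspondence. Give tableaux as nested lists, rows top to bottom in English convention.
Insert each entry of the permutation into P by Schensted row insertion, recording in Q the position of each new cell.

Insert 4: appended to row 1. P = [[4]], Q = [[1]].
Insert 6: appended to row 1. P = [[4, 6]], Q = [[1, 2]].
Insert 5: 5 bumps 6 from row 1; 6 starts row 2. P = [[4, 5], [6]], Q = [[1, 2], [3]].
Insert 3: 3 bumps 4 from row 1; 4 bumps 6 from row 2; 6 starts row 3. P = [[3, 5], [4], [6]], Q = [[1, 2], [3], [4]].
Insert 1: 1 bumps 3 from row 1; 3 bumps 4 from row 2; 4 bumps 6 from row 3; 6 starts row 4. P = [[1, 5], [3], [4], [6]], Q = [[1, 2], [3], [4], [5]].
Insert 2: 2 bumps 5 from row 1; 5 appends to row 2. P = [[1, 2], [3, 5], [4], [6]], Q = [[1, 2], [3, 6], [4], [5]].

So P = [[1, 2], [3, 5], [4], [6]], Q = [[1, 2], [3, 6], [4], [5]].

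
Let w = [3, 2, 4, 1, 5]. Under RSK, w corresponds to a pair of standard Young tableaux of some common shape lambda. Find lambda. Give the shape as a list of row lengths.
Row-insert each entry into an empty tableau.

After inserting 3: P = [[3]].
After inserting 2: P = [[2], [3]].
After inserting 4: P = [[2, 4], [3]].
After inserting 1: P = [[1, 4], [2], [3]].
After inserting 5: P = [[1, 4, 5], [2], [3]].

The final insertion tableau P = [[1, 4, 5], [2], [3]] has shape [3, 1, 1].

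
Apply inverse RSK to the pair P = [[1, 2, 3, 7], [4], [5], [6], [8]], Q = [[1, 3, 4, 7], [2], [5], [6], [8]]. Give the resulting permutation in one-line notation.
8 1 2 6 5 4 7 3

Reverse the RSK construction: for i from n down to 1, find the cell of Q containing i, remove the entry at that cell from P, and reverse-bump it up through P; the value ejected from row 1 is w(i).

Step i=8: Q has 8 at row 5, column 1; remove 8 from row 5 of P and reverse-bump: 8 enters row 4 and ejects 6; 6 enters row 3 and ejects 5; 5 enters row 2 and ejects 4; 4 enters row 1 and ejects 3. So w(8) = 3. P is now [[1, 2, 4, 7], [5], [6], [8]].
Step i=7: Q has 7 at row 1, column 4; remove that cell from P, ejecting 7. So w(7) = 7. P is now [[1, 2, 4], [5], [6], [8]].
Step i=6: Q has 6 at row 4, column 1; remove 8 from row 4 of P and reverse-bump: 8 enters row 3 and ejects 6; 6 enters row 2 and ejects 5; 5 enters row 1 and ejects 4. So w(6) = 4. P is now [[1, 2, 5], [6], [8]].
Step i=5: Q has 5 at row 3, column 1; remove 8 from row 3 of P and reverse-bump: 8 enters row 2 and ejects 6; 6 enters row 1 and ejects 5. So w(5) = 5. P is now [[1, 2, 6], [8]].
Step i=4: Q has 4 at row 1, column 3; remove that cell from P, ejecting 6. So w(4) = 6. P is now [[1, 2], [8]].
Step i=3: Q has 3 at row 1, column 2; remove that cell from P, ejecting 2. So w(3) = 2. P is now [[1], [8]].
Step i=2: Q has 2 at row 2, column 1; remove 8 from row 2 of P and reverse-bump: 8 enters row 1 and ejects 1. So w(2) = 1. P is now [[8]].
Step i=1: Q has 1 at row 1, column 1; remove that cell from P, ejecting 8. So w(1) = 8. P is now [].

So w = 8 1 2 6 5 4 7 3.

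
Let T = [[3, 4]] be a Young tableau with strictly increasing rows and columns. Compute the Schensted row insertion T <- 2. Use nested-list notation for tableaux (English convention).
[[2, 4], [3]]

In row 1, 2 replaces 3 (the leftmost entry greater than 2); 3 is bumped to row 2. 3 starts a new row 2. The new tableau is [[2, 4], [3]].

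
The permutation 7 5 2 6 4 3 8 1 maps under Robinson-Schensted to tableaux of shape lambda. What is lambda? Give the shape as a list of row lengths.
[3, 2, 1, 1, 1]

Row-insert each entry into an empty tableau.

After inserting 7: P = [[7]].
After inserting 5: P = [[5], [7]].
After inserting 2: P = [[2], [5], [7]].
After inserting 6: P = [[2, 6], [5], [7]].
After inserting 4: P = [[2, 4], [5, 6], [7]].
After inserting 3: P = [[2, 3], [4, 6], [5], [7]].
After inserting 8: P = [[2, 3, 8], [4, 6], [5], [7]].
After inserting 1: P = [[1, 3, 8], [2, 6], [4], [5], [7]].

The final insertion tableau P = [[1, 3, 8], [2, 6], [4], [5], [7]] has shape [3, 2, 1, 1, 1].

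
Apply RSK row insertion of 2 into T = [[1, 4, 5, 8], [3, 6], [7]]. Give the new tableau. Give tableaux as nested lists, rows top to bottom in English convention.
[[1, 2, 5, 8], [3, 4], [6], [7]]

In row 1, 2 replaces 4 (the leftmost entry greater than 2); 4 is bumped to row 2. In row 2, 4 replaces 6 (the leftmost entry greater than 4); 6 is bumped to row 3. In row 3, 6 replaces 7 (the leftmost entry greater than 6); 7 is bumped to row 4. 7 starts a new row 4. The new tableau is [[1, 2, 5, 8], [3, 4], [6], [7]].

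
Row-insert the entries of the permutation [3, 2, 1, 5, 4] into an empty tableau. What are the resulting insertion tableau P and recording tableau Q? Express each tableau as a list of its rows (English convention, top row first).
Insert each entry of the permutation into P by Schensted row insertion, recording in Q the position of each new cell.

Insert 3: appended to row 1. P = [[3]].
Insert 2: 2 bumps 3 from row 1; 3 starts row 2. P = [[2], [3]].
Insert 1: 1 bumps 2 from row 1; 2 bumps 3 from row 2; 3 starts row 3. P = [[1], [2], [3]].
Insert 5: appended to row 1. P = [[1, 5], [2], [3]].
Insert 4: 4 bumps 5 from row 1; 5 appends to row 2. P = [[1, 4], [2, 5], [3]].

So P = [[1, 4], [2, 5], [3]], Q = [[1, 4], [2, 5], [3]].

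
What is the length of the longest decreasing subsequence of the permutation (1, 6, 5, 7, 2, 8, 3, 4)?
3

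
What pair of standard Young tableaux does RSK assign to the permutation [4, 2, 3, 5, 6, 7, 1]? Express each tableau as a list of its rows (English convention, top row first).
Insert each entry of the permutation into P by Schensted row insertion, recording in Q the position of each new cell.

Insert 4: appended to row 1. P = [[4]], Q = [[1]].
Insert 2: 2 bumps 4 from row 1; 4 starts row 2. P = [[2], [4]], Q = [[1], [2]].
Insert 3: appended to row 1. P = [[2, 3], [4]], Q = [[1, 3], [2]].
Insert 5: appended to row 1. P = [[2, 3, 5], [4]], Q = [[1, 3, 4], [2]].
Insert 6: appended to row 1. P = [[2, 3, 5, 6], [4]], Q = [[1, 3, 4, 5], [2]].
Insert 7: appended to row 1. P = [[2, 3, 5, 6, 7], [4]], Q = [[1, 3, 4, 5, 6], [2]].
Insert 1: 1 bumps 2 from row 1; 2 bumps 4 from row 2; 4 starts row 3. P = [[1, 3, 5, 6, 7], [2], [4]], Q = [[1, 3, 4, 5, 6], [2], [7]].

So P = [[1, 3, 5, 6, 7], [2], [4]], Q = [[1, 3, 4, 5, 6], [2], [7]].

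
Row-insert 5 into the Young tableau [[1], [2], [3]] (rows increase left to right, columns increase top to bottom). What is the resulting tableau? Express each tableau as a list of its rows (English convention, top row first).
[[1, 5], [2], [3]]

5 is larger than every entry of row 1, so it is appended to row 1. The new tableau is [[1, 5], [2], [3]].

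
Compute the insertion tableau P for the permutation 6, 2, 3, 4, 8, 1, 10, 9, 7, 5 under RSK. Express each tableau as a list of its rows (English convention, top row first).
P = [[1, 3, 4, 5, 9], [2, 7], [6, 8], [10]]

After inserting 6: P = [[6]].
After inserting 2: P = [[2], [6]].
After inserting 3: P = [[2, 3], [6]].
After inserting 4: P = [[2, 3, 4], [6]].
After inserting 8: P = [[2, 3, 4, 8], [6]].
After inserting 1: P = [[1, 3, 4, 8], [2], [6]].
After inserting 10: P = [[1, 3, 4, 8, 10], [2], [6]].
After inserting 9: P = [[1, 3, 4, 8, 9], [2, 10], [6]].
After inserting 7: P = [[1, 3, 4, 7, 9], [2, 8], [6, 10]].
After inserting 5: P = [[1, 3, 4, 5, 9], [2, 7], [6, 8], [10]].

So P = [[1, 3, 4, 5, 9], [2, 7], [6, 8], [10]].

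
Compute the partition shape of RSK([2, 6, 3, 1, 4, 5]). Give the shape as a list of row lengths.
Row-insert each entry into an empty tableau.

After inserting 2: P = [[2]].
After inserting 6: P = [[2, 6]].
After inserting 3: P = [[2, 3], [6]].
After inserting 1: P = [[1, 3], [2], [6]].
After inserting 4: P = [[1, 3, 4], [2], [6]].
After inserting 5: P = [[1, 3, 4, 5], [2], [6]].

The final insertion tableau P = [[1, 3, 4, 5], [2], [6]] has shape [4, 1, 1].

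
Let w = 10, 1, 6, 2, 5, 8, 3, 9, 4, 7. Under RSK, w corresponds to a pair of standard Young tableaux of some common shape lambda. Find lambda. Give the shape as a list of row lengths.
Row-insert each entry into an empty tableau.

After inserting 10: P = [[10]].
After inserting 1: P = [[1], [10]].
After inserting 6: P = [[1, 6], [10]].
After inserting 2: P = [[1, 2], [6], [10]].
After inserting 5: P = [[1, 2, 5], [6], [10]].
After inserting 8: P = [[1, 2, 5, 8], [6], [10]].
After inserting 3: P = [[1, 2, 3, 8], [5], [6], [10]].
After inserting 9: P = [[1, 2, 3, 8, 9], [5], [6], [10]].
After inserting 4: P = [[1, 2, 3, 4, 9], [5, 8], [6], [10]].
After inserting 7: P = [[1, 2, 3, 4, 7], [5, 8, 9], [6], [10]].

The final insertion tableau P = [[1, 2, 3, 4, 7], [5, 8, 9], [6], [10]] has shape [5, 3, 1, 1].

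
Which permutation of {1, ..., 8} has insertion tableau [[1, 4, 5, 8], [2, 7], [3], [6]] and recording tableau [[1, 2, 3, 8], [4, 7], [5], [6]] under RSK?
Reverse the RSK construction: for i from n down to 1, find the cell of Q containing i, remove the entry at that cell from P, and reverse-bump it up through P; the value ejected from row 1 is w(i).

Step i=8: Q has 8 at row 1, column 4; remove that cell from P, ejecting 8. So w(8) = 8. P is now [[1, 4, 5], [2, 7], [3], [6]].
Step i=7: Q has 7 at row 2, column 2; remove 7 from row 2 of P and reverse-bump: 7 enters row 1 and ejects 5. So w(7) = 5. P is now [[1, 4, 7], [2], [3], [6]].
Step i=6: Q has 6 at row 4, column 1; remove 6 from row 4 of P and reverse-bump: 6 enters row 3 and ejects 3; 3 enters row 2 and ejects 2; 2 enters row 1 and ejects 1. So w(6) = 1. P is now [[2, 4, 7], [3], [6]].
Step i=5: Q has 5 at row 3, column 1; remove 6 from row 3 of P and reverse-bump: 6 enters row 2 and ejects 3; 3 enters row 1 and ejects 2. So w(5) = 2. P is now [[3, 4, 7], [6]].
Step i=4: Q has 4 at row 2, column 1; remove 6 from row 2 of P and reverse-bump: 6 enters row 1 and ejects 4. So w(4) = 4. P is now [[3, 6, 7]].
Step i=3: Q has 3 at row 1, column 3; remove that cell from P, ejecting 7. So w(3) = 7. P is now [[3, 6]].
Step i=2: Q has 2 at row 1, column 2; remove that cell from P, ejecting 6. So w(2) = 6. P is now [[3]].
Step i=1: Q has 1 at row 1, column 1; remove that cell from P, ejecting 3. So w(1) = 3. P is now [].

So w = 3 6 7 4 2 1 5 8.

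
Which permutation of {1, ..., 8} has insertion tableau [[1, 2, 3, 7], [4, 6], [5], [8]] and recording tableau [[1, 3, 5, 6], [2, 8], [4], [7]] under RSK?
8 1 5 4 6 7 2 3

Reverse the RSK construction: for i from n down to 1, find the cell of Q containing i, remove the entry at that cell from P, and reverse-bump it up through P; the value ejected from row 1 is w(i).

Step i=8: Q has 8 at row 2, column 2; remove 6 from row 2 of P and reverse-bump: 6 enters row 1 and ejects 3. So w(8) = 3. P is now [[1, 2, 6, 7], [4], [5], [8]].
Step i=7: Q has 7 at row 4, column 1; remove 8 from row 4 of P and reverse-bump: 8 enters row 3 and ejects 5; 5 enters row 2 and ejects 4; 4 enters row 1 and ejects 2. So w(7) = 2. P is now [[1, 4, 6, 7], [5], [8]].
Step i=6: Q has 6 at row 1, column 4; remove that cell from P, ejecting 7. So w(6) = 7. P is now [[1, 4, 6], [5], [8]].
Step i=5: Q has 5 at row 1, column 3; remove that cell from P, ejecting 6. So w(5) = 6. P is now [[1, 4], [5], [8]].
Step i=4: Q has 4 at row 3, column 1; remove 8 from row 3 of P and reverse-bump: 8 enters row 2 and ejects 5; 5 enters row 1 and ejects 4. So w(4) = 4. P is now [[1, 5], [8]].
Step i=3: Q has 3 at row 1, column 2; remove that cell from P, ejecting 5. So w(3) = 5. P is now [[1], [8]].
Step i=2: Q has 2 at row 2, column 1; remove 8 from row 2 of P and reverse-bump: 8 enters row 1 and ejects 1. So w(2) = 1. P is now [[8]].
Step i=1: Q has 1 at row 1, column 1; remove that cell from P, ejecting 8. So w(1) = 8. P is now [].

So w = 8 1 5 4 6 7 2 3.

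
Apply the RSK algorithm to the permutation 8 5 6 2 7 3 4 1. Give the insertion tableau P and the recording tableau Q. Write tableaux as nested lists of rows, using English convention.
Insert each entry of the permutation into P by Schensted row insertion, recording in Q the position of each new cell.

Insert 8: appended to row 1. P = [[8]].
Insert 5: 5 bumps 8 from row 1; 8 starts row 2. P = [[5], [8]].
Insert 6: appended to row 1. P = [[5, 6], [8]].
Insert 2: 2 bumps 5 from row 1; 5 bumps 8 from row 2; 8 starts row 3. P = [[2, 6], [5], [8]].
Insert 7: appended to row 1. P = [[2, 6, 7], [5], [8]].
Insert 3: 3 bumps 6 from row 1; 6 appends to row 2. P = [[2, 3, 7], [5, 6], [8]].
Insert 4: 4 bumps 7 from row 1; 7 appends to row 2. P = [[2, 3, 4], [5, 6, 7], [8]].
Insert 1: 1 bumps 2 from row 1; 2 bumps 5 from row 2; 5 bumps 8 from row 3; 8 starts row 4. P = [[1, 3, 4], [2, 6, 7], [5], [8]].

So P = [[1, 3, 4], [2, 6, 7], [5], [8]], Q = [[1, 3, 5], [2, 6, 7], [4], [8]].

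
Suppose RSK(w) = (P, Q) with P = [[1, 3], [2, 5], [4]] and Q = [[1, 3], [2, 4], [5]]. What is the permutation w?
Reverse the RSK construction: for i from n down to 1, find the cell of Q containing i, remove the entry at that cell from P, and reverse-bump it up through P; the value ejected from row 1 is w(i).

Step i=5: Q has 5 at row 3, column 1; remove 4 from row 3 of P and reverse-bump: 4 enters row 2 and ejects 2; 2 enters row 1 and ejects 1. So w(5) = 1. P is now [[2, 3], [4, 5]].
Step i=4: Q has 4 at row 2, column 2; remove 5 from row 2 of P and reverse-bump: 5 enters row 1 and ejects 3. So w(4) = 3. P is now [[2, 5], [4]].
Step i=3: Q has 3 at row 1, column 2; remove that cell from P, ejecting 5. So w(3) = 5. P is now [[2], [4]].
Step i=2: Q has 2 at row 2, column 1; remove 4 from row 2 of P and reverse-bump: 4 enters row 1 and ejects 2. So w(2) = 2. P is now [[4]].
Step i=1: Q has 1 at row 1, column 1; remove that cell from P, ejecting 4. So w(1) = 4. P is now [].

So w = 4 2 5 3 1.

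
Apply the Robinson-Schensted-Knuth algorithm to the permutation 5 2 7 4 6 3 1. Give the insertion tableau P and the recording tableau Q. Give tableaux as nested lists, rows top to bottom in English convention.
P = [[1, 3, 6], [2, 7], [4], [5]], Q = [[1, 3, 5], [2, 4], [6], [7]]

Insert each entry of the permutation into P by Schensted row insertion, recording in Q the position of each new cell.

Insert 5: appended to row 1. P = [[5]].
Insert 2: 2 bumps 5 from row 1; 5 starts row 2. P = [[2], [5]].
Insert 7: appended to row 1. P = [[2, 7], [5]].
Insert 4: 4 bumps 7 from row 1; 7 appends to row 2. P = [[2, 4], [5, 7]].
Insert 6: appended to row 1. P = [[2, 4, 6], [5, 7]].
Insert 3: 3 bumps 4 from row 1; 4 bumps 5 from row 2; 5 starts row 3. P = [[2, 3, 6], [4, 7], [5]].
Insert 1: 1 bumps 2 from row 1; 2 bumps 4 from row 2; 4 bumps 5 from row 3; 5 starts row 4. P = [[1, 3, 6], [2, 7], [4], [5]].

So P = [[1, 3, 6], [2, 7], [4], [5]], Q = [[1, 3, 5], [2, 4], [6], [7]].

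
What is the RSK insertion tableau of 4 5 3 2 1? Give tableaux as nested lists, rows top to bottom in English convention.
P = [[1, 5], [2], [3], [4]]

Insert 4: appended to row 1. P = [[4]].
Insert 5: appended to row 1. P = [[4, 5]].
Insert 3: 3 bumps 4 from row 1; 4 starts row 2. P = [[3, 5], [4]].
Insert 2: 2 bumps 3 from row 1; 3 bumps 4 from row 2; 4 starts row 3. P = [[2, 5], [3], [4]].
Insert 1: 1 bumps 2 from row 1; 2 bumps 3 from row 2; 3 bumps 4 from row 3; 4 starts row 4. P = [[1, 5], [2], [3], [4]].

So P = [[1, 5], [2], [3], [4]].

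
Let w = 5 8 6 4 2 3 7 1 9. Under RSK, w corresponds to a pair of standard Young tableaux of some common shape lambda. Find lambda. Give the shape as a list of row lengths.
RSK row insertion gives P = [[1, 3, 7, 9], [2, 6], [4], [5], [8]], which has shape [4, 2, 1, 1, 1].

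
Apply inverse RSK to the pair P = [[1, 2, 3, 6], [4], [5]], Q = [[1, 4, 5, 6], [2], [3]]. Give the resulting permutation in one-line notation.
5 4 1 2 3 6

Reverse the RSK construction: for i from n down to 1, find the cell of Q containing i, remove the entry at that cell from P, and reverse-bump it up through P; the value ejected from row 1 is w(i).

Step i=6: Q has 6 at row 1, column 4; remove that cell from P, ejecting 6. So w(6) = 6. P is now [[1, 2, 3], [4], [5]].
Step i=5: Q has 5 at row 1, column 3; remove that cell from P, ejecting 3. So w(5) = 3. P is now [[1, 2], [4], [5]].
Step i=4: Q has 4 at row 1, column 2; remove that cell from P, ejecting 2. So w(4) = 2. P is now [[1], [4], [5]].
Step i=3: Q has 3 at row 3, column 1; remove 5 from row 3 of P and reverse-bump: 5 enters row 2 and ejects 4; 4 enters row 1 and ejects 1. So w(3) = 1. P is now [[4], [5]].
Step i=2: Q has 2 at row 2, column 1; remove 5 from row 2 of P and reverse-bump: 5 enters row 1 and ejects 4. So w(2) = 4. P is now [[5]].
Step i=1: Q has 1 at row 1, column 1; remove that cell from P, ejecting 5. So w(1) = 5. P is now [].

So w = 5 4 1 2 3 6.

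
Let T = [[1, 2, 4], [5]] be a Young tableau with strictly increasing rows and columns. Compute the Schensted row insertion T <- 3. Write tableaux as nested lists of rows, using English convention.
[[1, 2, 3], [4], [5]]

In row 1, 3 replaces 4 (the leftmost entry greater than 3); 4 is bumped to row 2. In row 2, 4 replaces 5 (the leftmost entry greater than 4); 5 is bumped to row 3. 5 starts a new row 3. The new tableau is [[1, 2, 3], [4], [5]].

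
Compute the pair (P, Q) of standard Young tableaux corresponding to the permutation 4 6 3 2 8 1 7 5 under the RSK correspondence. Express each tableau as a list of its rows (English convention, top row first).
P = [[1, 5, 7], [2, 6], [3, 8], [4]], Q = [[1, 2, 5], [3, 7], [4, 8], [6]]

Insert each entry of the permutation into P by Schensted row insertion, recording in Q the position of each new cell.

After inserting 4: P = [[4]].
After inserting 6: P = [[4, 6]].
After inserting 3: P = [[3, 6], [4]].
After inserting 2: P = [[2, 6], [3], [4]].
After inserting 8: P = [[2, 6, 8], [3], [4]].
After inserting 1: P = [[1, 6, 8], [2], [3], [4]].
After inserting 7: P = [[1, 6, 7], [2, 8], [3], [4]].
After inserting 5: P = [[1, 5, 7], [2, 6], [3, 8], [4]].

So P = [[1, 5, 7], [2, 6], [3, 8], [4]], Q = [[1, 2, 5], [3, 7], [4, 8], [6]].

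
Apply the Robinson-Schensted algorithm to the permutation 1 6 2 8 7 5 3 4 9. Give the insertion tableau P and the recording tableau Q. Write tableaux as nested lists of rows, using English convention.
Insert each entry of the permutation into P by Schensted row insertion, recording in Q the position of each new cell.

Insert 1: appended to row 1. P = [[1]], Q = [[1]].
Insert 6: appended to row 1. P = [[1, 6]], Q = [[1, 2]].
Insert 2: 2 bumps 6 from row 1; 6 starts row 2. P = [[1, 2], [6]], Q = [[1, 2], [3]].
Insert 8: appended to row 1. P = [[1, 2, 8], [6]], Q = [[1, 2, 4], [3]].
Insert 7: 7 bumps 8 from row 1; 8 appends to row 2. P = [[1, 2, 7], [6, 8]], Q = [[1, 2, 4], [3, 5]].
Insert 5: 5 bumps 7 from row 1; 7 bumps 8 from row 2; 8 starts row 3. P = [[1, 2, 5], [6, 7], [8]], Q = [[1, 2, 4], [3, 5], [6]].
Insert 3: 3 bumps 5 from row 1; 5 bumps 6 from row 2; 6 bumps 8 from row 3; 8 starts row 4. P = [[1, 2, 3], [5, 7], [6], [8]], Q = [[1, 2, 4], [3, 5], [6], [7]].
Insert 4: appended to row 1. P = [[1, 2, 3, 4], [5, 7], [6], [8]], Q = [[1, 2, 4, 8], [3, 5], [6], [7]].
Insert 9: appended to row 1. P = [[1, 2, 3, 4, 9], [5, 7], [6], [8]], Q = [[1, 2, 4, 8, 9], [3, 5], [6], [7]].

So P = [[1, 2, 3, 4, 9], [5, 7], [6], [8]], Q = [[1, 2, 4, 8, 9], [3, 5], [6], [7]].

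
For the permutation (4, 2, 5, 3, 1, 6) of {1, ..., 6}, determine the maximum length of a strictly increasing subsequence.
3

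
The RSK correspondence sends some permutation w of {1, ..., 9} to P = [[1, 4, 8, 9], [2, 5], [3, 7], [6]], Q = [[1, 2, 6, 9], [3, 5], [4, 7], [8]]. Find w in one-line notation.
Reverse the RSK construction: for i from n down to 1, find the cell of Q containing i, remove the entry at that cell from P, and reverse-bump it up through P; the value ejected from row 1 is w(i).

Step i=9: Q has 9 at row 1, column 4; remove that cell from P, ejecting 9. So w(9) = 9. P is now [[1, 4, 8], [2, 5], [3, 7], [6]].
Step i=8: Q has 8 at row 4, column 1; remove 6 from row 4 of P and reverse-bump: 6 enters row 3 and ejects 3; 3 enters row 2 and ejects 2; 2 enters row 1 and ejects 1. So w(8) = 1. P is now [[2, 4, 8], [3, 5], [6, 7]].
Step i=7: Q has 7 at row 3, column 2; remove 7 from row 3 of P and reverse-bump: 7 enters row 2 and ejects 5; 5 enters row 1 and ejects 4. So w(7) = 4. P is now [[2, 5, 8], [3, 7], [6]].
Step i=6: Q has 6 at row 1, column 3; remove that cell from P, ejecting 8. So w(6) = 8. P is now [[2, 5], [3, 7], [6]].
Step i=5: Q has 5 at row 2, column 2; remove 7 from row 2 of P and reverse-bump: 7 enters row 1 and ejects 5. So w(5) = 5. P is now [[2, 7], [3], [6]].
Step i=4: Q has 4 at row 3, column 1; remove 6 from row 3 of P and reverse-bump: 6 enters row 2 and ejects 3; 3 enters row 1 and ejects 2. So w(4) = 2. P is now [[3, 7], [6]].
Step i=3: Q has 3 at row 2, column 1; remove 6 from row 2 of P and reverse-bump: 6 enters row 1 and ejects 3. So w(3) = 3. P is now [[6, 7]].
Step i=2: Q has 2 at row 1, column 2; remove that cell from P, ejecting 7. So w(2) = 7. P is now [[6]].
Step i=1: Q has 1 at row 1, column 1; remove that cell from P, ejecting 6. So w(1) = 6. P is now [].

So w = 6 7 3 2 5 8 4 1 9.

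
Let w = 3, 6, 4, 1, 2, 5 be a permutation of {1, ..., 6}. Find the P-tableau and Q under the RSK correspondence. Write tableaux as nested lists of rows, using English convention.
P = [[1, 2, 5], [3, 4], [6]], Q = [[1, 2, 6], [3, 5], [4]]

Insert each entry of the permutation into P by Schensted row insertion, recording in Q the position of each new cell.

Insert 3: appended to row 1. P = [[3]].
Insert 6: appended to row 1. P = [[3, 6]].
Insert 4: 4 bumps 6 from row 1; 6 starts row 2. P = [[3, 4], [6]].
Insert 1: 1 bumps 3 from row 1; 3 bumps 6 from row 2; 6 starts row 3. P = [[1, 4], [3], [6]].
Insert 2: 2 bumps 4 from row 1; 4 appends to row 2. P = [[1, 2], [3, 4], [6]].
Insert 5: appended to row 1. P = [[1, 2, 5], [3, 4], [6]].

So P = [[1, 2, 5], [3, 4], [6]], Q = [[1, 2, 6], [3, 5], [4]].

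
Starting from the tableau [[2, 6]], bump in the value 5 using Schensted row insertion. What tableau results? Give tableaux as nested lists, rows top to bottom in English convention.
In row 1, 5 replaces 6 (the leftmost entry greater than 5); 6 is bumped to row 2. 6 starts a new row 2. The new tableau is [[2, 5], [6]].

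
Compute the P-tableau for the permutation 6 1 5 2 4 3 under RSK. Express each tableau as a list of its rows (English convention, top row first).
Insert 6: appended to row 1. P = [[6]].
Insert 1: 1 bumps 6 from row 1; 6 starts row 2. P = [[1], [6]].
Insert 5: appended to row 1. P = [[1, 5], [6]].
Insert 2: 2 bumps 5 from row 1; 5 bumps 6 from row 2; 6 starts row 3. P = [[1, 2], [5], [6]].
Insert 4: appended to row 1. P = [[1, 2, 4], [5], [6]].
Insert 3: 3 bumps 4 from row 1; 4 bumps 5 from row 2; 5 bumps 6 from row 3; 6 starts row 4. P = [[1, 2, 3], [4], [5], [6]].

So P = [[1, 2, 3], [4], [5], [6]].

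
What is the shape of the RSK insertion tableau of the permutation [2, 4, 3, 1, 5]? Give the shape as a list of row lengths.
[3, 1, 1]

Row-insert each entry into an empty tableau.

After inserting 2: P = [[2]].
After inserting 4: P = [[2, 4]].
After inserting 3: P = [[2, 3], [4]].
After inserting 1: P = [[1, 3], [2], [4]].
After inserting 5: P = [[1, 3, 5], [2], [4]].

The final insertion tableau P = [[1, 3, 5], [2], [4]] has shape [3, 1, 1].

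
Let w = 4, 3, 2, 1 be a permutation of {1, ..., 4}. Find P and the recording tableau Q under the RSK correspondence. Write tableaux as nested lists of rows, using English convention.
P = [[1], [2], [3], [4]], Q = [[1], [2], [3], [4]]

Insert each entry of the permutation into P by Schensted row insertion, recording in Q the position of each new cell.

Insert 4: appended to row 1. P = [[4]].
Insert 3: 3 bumps 4 from row 1; 4 starts row 2. P = [[3], [4]].
Insert 2: 2 bumps 3 from row 1; 3 bumps 4 from row 2; 4 starts row 3. P = [[2], [3], [4]].
Insert 1: 1 bumps 2 from row 1; 2 bumps 3 from row 2; 3 bumps 4 from row 3; 4 starts row 4. P = [[1], [2], [3], [4]].

So P = [[1], [2], [3], [4]], Q = [[1], [2], [3], [4]].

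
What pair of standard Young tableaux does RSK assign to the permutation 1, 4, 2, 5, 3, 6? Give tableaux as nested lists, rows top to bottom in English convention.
P = [[1, 2, 3, 6], [4, 5]], Q = [[1, 2, 4, 6], [3, 5]]

Insert each entry of the permutation into P by Schensted row insertion, recording in Q the position of each new cell.

Insert 1: appended to row 1. P = [[1]].
Insert 4: appended to row 1. P = [[1, 4]].
Insert 2: 2 bumps 4 from row 1; 4 starts row 2. P = [[1, 2], [4]].
Insert 5: appended to row 1. P = [[1, 2, 5], [4]].
Insert 3: 3 bumps 5 from row 1; 5 appends to row 2. P = [[1, 2, 3], [4, 5]].
Insert 6: appended to row 1. P = [[1, 2, 3, 6], [4, 5]].

So P = [[1, 2, 3, 6], [4, 5]], Q = [[1, 2, 4, 6], [3, 5]].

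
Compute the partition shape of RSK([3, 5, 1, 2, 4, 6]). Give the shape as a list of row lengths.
[4, 2]

Row-insert each entry into an empty tableau.

After inserting 3: P = [[3]].
After inserting 5: P = [[3, 5]].
After inserting 1: P = [[1, 5], [3]].
After inserting 2: P = [[1, 2], [3, 5]].
After inserting 4: P = [[1, 2, 4], [3, 5]].
After inserting 6: P = [[1, 2, 4, 6], [3, 5]].

The final insertion tableau P = [[1, 2, 4, 6], [3, 5]] has shape [4, 2].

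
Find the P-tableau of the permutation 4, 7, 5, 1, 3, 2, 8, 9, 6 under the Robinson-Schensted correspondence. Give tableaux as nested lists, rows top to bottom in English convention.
Insert 4: appended to row 1. P = [[4]].
Insert 7: appended to row 1. P = [[4, 7]].
Insert 5: 5 bumps 7 from row 1; 7 starts row 2. P = [[4, 5], [7]].
Insert 1: 1 bumps 4 from row 1; 4 bumps 7 from row 2; 7 starts row 3. P = [[1, 5], [4], [7]].
Insert 3: 3 bumps 5 from row 1; 5 appends to row 2. P = [[1, 3], [4, 5], [7]].
Insert 2: 2 bumps 3 from row 1; 3 bumps 4 from row 2; 4 bumps 7 from row 3; 7 starts row 4. P = [[1, 2], [3, 5], [4], [7]].
Insert 8: appended to row 1. P = [[1, 2, 8], [3, 5], [4], [7]].
Insert 9: appended to row 1. P = [[1, 2, 8, 9], [3, 5], [4], [7]].
Insert 6: 6 bumps 8 from row 1; 8 appends to row 2. P = [[1, 2, 6, 9], [3, 5, 8], [4], [7]].

So P = [[1, 2, 6, 9], [3, 5, 8], [4], [7]].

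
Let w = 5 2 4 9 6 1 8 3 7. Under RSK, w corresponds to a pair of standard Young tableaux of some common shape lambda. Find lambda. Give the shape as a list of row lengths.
Row-insert each entry into an empty tableau.

After inserting 5: P = [[5]].
After inserting 2: P = [[2], [5]].
After inserting 4: P = [[2, 4], [5]].
After inserting 9: P = [[2, 4, 9], [5]].
After inserting 6: P = [[2, 4, 6], [5, 9]].
After inserting 1: P = [[1, 4, 6], [2, 9], [5]].
After inserting 8: P = [[1, 4, 6, 8], [2, 9], [5]].
After inserting 3: P = [[1, 3, 6, 8], [2, 4], [5, 9]].
After inserting 7: P = [[1, 3, 6, 7], [2, 4, 8], [5, 9]].

The final insertion tableau P = [[1, 3, 6, 7], [2, 4, 8], [5, 9]] has shape [4, 3, 2].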